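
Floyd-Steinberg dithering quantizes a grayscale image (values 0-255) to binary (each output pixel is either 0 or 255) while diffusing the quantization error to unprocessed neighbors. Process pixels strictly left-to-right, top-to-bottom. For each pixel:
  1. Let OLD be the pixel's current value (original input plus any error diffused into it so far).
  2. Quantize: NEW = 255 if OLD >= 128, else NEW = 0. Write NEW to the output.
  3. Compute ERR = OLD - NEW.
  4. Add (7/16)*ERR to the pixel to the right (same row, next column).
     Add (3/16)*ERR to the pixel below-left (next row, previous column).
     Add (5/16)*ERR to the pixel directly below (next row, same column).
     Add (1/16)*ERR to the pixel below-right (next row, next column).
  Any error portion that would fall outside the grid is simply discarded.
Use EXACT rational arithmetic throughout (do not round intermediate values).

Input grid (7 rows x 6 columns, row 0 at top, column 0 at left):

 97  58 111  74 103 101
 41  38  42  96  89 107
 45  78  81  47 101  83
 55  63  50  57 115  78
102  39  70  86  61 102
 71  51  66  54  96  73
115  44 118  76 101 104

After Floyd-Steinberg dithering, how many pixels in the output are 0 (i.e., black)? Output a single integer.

Answer: 29

Derivation:
(0,0): OLD=97 → NEW=0, ERR=97
(0,1): OLD=1607/16 → NEW=0, ERR=1607/16
(0,2): OLD=39665/256 → NEW=255, ERR=-25615/256
(0,3): OLD=123799/4096 → NEW=0, ERR=123799/4096
(0,4): OLD=7616801/65536 → NEW=0, ERR=7616801/65536
(0,5): OLD=159223783/1048576 → NEW=255, ERR=-108163097/1048576
(1,0): OLD=23077/256 → NEW=0, ERR=23077/256
(1,1): OLD=196867/2048 → NEW=0, ERR=196867/2048
(1,2): OLD=4242239/65536 → NEW=0, ERR=4242239/65536
(1,3): OLD=39138963/262144 → NEW=255, ERR=-27707757/262144
(1,4): OLD=1033902361/16777216 → NEW=0, ERR=1033902361/16777216
(1,5): OLD=29256763615/268435456 → NEW=0, ERR=29256763615/268435456
(2,0): OLD=2988241/32768 → NEW=0, ERR=2988241/32768
(2,1): OLD=173757451/1048576 → NEW=255, ERR=-93629429/1048576
(2,2): OLD=811230433/16777216 → NEW=0, ERR=811230433/16777216
(2,3): OLD=6808158745/134217728 → NEW=0, ERR=6808158745/134217728
(2,4): OLD=671215655883/4294967296 → NEW=255, ERR=-424001004597/4294967296
(2,5): OLD=5340929630525/68719476736 → NEW=0, ERR=5340929630525/68719476736
(3,0): OLD=1119977153/16777216 → NEW=0, ERR=1119977153/16777216
(3,1): OLD=10612295085/134217728 → NEW=0, ERR=10612295085/134217728
(3,2): OLD=111274687319/1073741824 → NEW=0, ERR=111274687319/1073741824
(3,3): OLD=7057678795141/68719476736 → NEW=0, ERR=7057678795141/68719476736
(3,4): OLD=80718037280741/549755813888 → NEW=255, ERR=-59469695260699/549755813888
(3,5): OLD=429172445539915/8796093022208 → NEW=0, ERR=429172445539915/8796093022208
(4,0): OLD=295679303471/2147483648 → NEW=255, ERR=-251929026769/2147483648
(4,1): OLD=1236515415267/34359738368 → NEW=0, ERR=1236515415267/34359738368
(4,2): OLD=156491461169081/1099511627776 → NEW=255, ERR=-123884003913799/1099511627776
(4,3): OLD=967481384284925/17592186044416 → NEW=0, ERR=967481384284925/17592186044416
(4,4): OLD=18808992472428237/281474976710656 → NEW=0, ERR=18808992472428237/281474976710656
(4,5): OLD=629249216611696763/4503599627370496 → NEW=255, ERR=-519168688367779717/4503599627370496
(5,0): OLD=22587886890329/549755813888 → NEW=0, ERR=22587886890329/549755813888
(5,1): OLD=910634697725417/17592186044416 → NEW=0, ERR=910634697725417/17592186044416
(5,2): OLD=9288305539674387/140737488355328 → NEW=0, ERR=9288305539674387/140737488355328
(5,3): OLD=475341840591594369/4503599627370496 → NEW=0, ERR=475341840591594369/4503599627370496
(5,4): OLD=1304976309856262881/9007199254740992 → NEW=255, ERR=-991859500102690079/9007199254740992
(5,5): OLD=-1012406895741445483/144115188075855872 → NEW=0, ERR=-1012406895741445483/144115188075855872
(6,0): OLD=38715588317354331/281474976710656 → NEW=255, ERR=-33060530743862949/281474976710656
(6,1): OLD=106880275541189311/4503599627370496 → NEW=0, ERR=106880275541189311/4503599627370496
(6,2): OLD=3099058729001053351/18014398509481984 → NEW=255, ERR=-1494612890916852569/18014398509481984
(6,3): OLD=16187801271406193003/288230376151711744 → NEW=0, ERR=16187801271406193003/288230376151711744
(6,4): OLD=444744813167992483403/4611686018427387904 → NEW=0, ERR=444744813167992483403/4611686018427387904
(6,5): OLD=10117242059467912258349/73786976294838206464 → NEW=255, ERR=-8698436895715830389971/73786976294838206464
Output grid:
  Row 0: ..#..#  (4 black, running=4)
  Row 1: ...#..  (5 black, running=9)
  Row 2: .#..#.  (4 black, running=13)
  Row 3: ....#.  (5 black, running=18)
  Row 4: #.#..#  (3 black, running=21)
  Row 5: ....#.  (5 black, running=26)
  Row 6: #.#..#  (3 black, running=29)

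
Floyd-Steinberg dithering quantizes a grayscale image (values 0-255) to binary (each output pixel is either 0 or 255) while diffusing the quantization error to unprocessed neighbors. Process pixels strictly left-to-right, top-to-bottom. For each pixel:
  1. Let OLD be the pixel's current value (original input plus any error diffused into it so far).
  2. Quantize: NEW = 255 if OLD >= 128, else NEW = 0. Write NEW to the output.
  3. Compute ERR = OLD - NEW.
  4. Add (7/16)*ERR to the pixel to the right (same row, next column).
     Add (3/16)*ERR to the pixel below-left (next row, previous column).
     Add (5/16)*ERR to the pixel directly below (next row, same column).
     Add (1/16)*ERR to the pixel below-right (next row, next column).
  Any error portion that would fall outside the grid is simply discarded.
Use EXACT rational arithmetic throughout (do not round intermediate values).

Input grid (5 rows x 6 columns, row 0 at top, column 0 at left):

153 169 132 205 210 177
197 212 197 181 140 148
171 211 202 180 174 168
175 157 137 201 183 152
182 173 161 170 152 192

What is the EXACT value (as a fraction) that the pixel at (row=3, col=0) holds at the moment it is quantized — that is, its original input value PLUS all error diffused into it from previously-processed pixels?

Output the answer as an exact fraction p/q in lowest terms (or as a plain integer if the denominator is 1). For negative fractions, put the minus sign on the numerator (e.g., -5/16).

(0,0): OLD=153 → NEW=255, ERR=-102
(0,1): OLD=995/8 → NEW=0, ERR=995/8
(0,2): OLD=23861/128 → NEW=255, ERR=-8779/128
(0,3): OLD=358387/2048 → NEW=255, ERR=-163853/2048
(0,4): OLD=5734309/32768 → NEW=255, ERR=-2621531/32768
(0,5): OLD=74448259/524288 → NEW=255, ERR=-59245181/524288
(1,0): OLD=24121/128 → NEW=255, ERR=-8519/128
(1,1): OLD=207375/1024 → NEW=255, ERR=-53745/1024
(1,2): OLD=4763707/32768 → NEW=255, ERR=-3592133/32768
(1,3): OLD=11632735/131072 → NEW=0, ERR=11632735/131072
(1,4): OLD=1070717309/8388608 → NEW=0, ERR=1070717309/8388608
(1,5): OLD=21948518491/134217728 → NEW=255, ERR=-12277002149/134217728
(2,0): OLD=2299669/16384 → NEW=255, ERR=-1878251/16384
(2,1): OLD=62772791/524288 → NEW=0, ERR=62772791/524288
(2,2): OLD=1958613093/8388608 → NEW=255, ERR=-180481947/8388608
(2,3): OLD=14455429245/67108864 → NEW=255, ERR=-2657331075/67108864
(2,4): OLD=397197818615/2147483648 → NEW=255, ERR=-150410511625/2147483648
(2,5): OLD=4011505923633/34359738368 → NEW=0, ERR=4011505923633/34359738368
(3,0): OLD=1355804613/8388608 → NEW=255, ERR=-783290427/8388608
Target (3,0): original=175, with diffused error = 1355804613/8388608

Answer: 1355804613/8388608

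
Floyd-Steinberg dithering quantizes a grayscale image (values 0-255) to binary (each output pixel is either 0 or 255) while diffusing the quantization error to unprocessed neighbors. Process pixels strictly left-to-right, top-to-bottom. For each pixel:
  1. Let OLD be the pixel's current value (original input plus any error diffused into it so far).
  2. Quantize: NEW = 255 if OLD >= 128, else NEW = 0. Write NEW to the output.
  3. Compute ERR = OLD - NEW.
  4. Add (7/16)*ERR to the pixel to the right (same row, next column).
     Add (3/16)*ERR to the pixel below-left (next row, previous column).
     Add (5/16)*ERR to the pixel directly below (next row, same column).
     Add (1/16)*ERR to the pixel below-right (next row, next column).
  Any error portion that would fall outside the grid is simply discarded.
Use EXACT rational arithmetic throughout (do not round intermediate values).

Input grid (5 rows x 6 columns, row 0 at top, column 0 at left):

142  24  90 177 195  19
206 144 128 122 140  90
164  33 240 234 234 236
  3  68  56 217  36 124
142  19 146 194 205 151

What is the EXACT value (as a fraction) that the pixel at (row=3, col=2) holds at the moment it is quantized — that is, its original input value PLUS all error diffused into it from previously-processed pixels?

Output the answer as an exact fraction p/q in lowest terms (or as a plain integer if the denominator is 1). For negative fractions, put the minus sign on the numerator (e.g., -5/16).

(0,0): OLD=142 → NEW=255, ERR=-113
(0,1): OLD=-407/16 → NEW=0, ERR=-407/16
(0,2): OLD=20191/256 → NEW=0, ERR=20191/256
(0,3): OLD=866329/4096 → NEW=255, ERR=-178151/4096
(0,4): OLD=11532463/65536 → NEW=255, ERR=-5179217/65536
(0,5): OLD=-16331575/1048576 → NEW=0, ERR=-16331575/1048576
(1,0): OLD=42475/256 → NEW=255, ERR=-22805/256
(1,1): OLD=214637/2048 → NEW=0, ERR=214637/2048
(1,2): OLD=12370161/65536 → NEW=255, ERR=-4341519/65536
(1,3): OLD=18228701/262144 → NEW=0, ERR=18228701/262144
(1,4): OLD=2350275127/16777216 → NEW=255, ERR=-1927914953/16777216
(1,5): OLD=8031380817/268435456 → NEW=0, ERR=8031380817/268435456
(2,0): OLD=5105663/32768 → NEW=255, ERR=-3250177/32768
(2,1): OLD=4579813/1048576 → NEW=0, ERR=4579813/1048576
(2,2): OLD=4039907567/16777216 → NEW=255, ERR=-238282513/16777216
(2,3): OLD=30041964855/134217728 → NEW=255, ERR=-4183555785/134217728
(2,4): OLD=834979702309/4294967296 → NEW=255, ERR=-260236958171/4294967296
(2,5): OLD=14545102039891/68719476736 → NEW=255, ERR=-2978364527789/68719476736
(3,0): OLD=-455957233/16777216 → NEW=0, ERR=-455957233/16777216
(3,1): OLD=6524678627/134217728 → NEW=0, ERR=6524678627/134217728
(3,2): OLD=72218041433/1073741824 → NEW=0, ERR=72218041433/1073741824
Target (3,2): original=56, with diffused error = 72218041433/1073741824

Answer: 72218041433/1073741824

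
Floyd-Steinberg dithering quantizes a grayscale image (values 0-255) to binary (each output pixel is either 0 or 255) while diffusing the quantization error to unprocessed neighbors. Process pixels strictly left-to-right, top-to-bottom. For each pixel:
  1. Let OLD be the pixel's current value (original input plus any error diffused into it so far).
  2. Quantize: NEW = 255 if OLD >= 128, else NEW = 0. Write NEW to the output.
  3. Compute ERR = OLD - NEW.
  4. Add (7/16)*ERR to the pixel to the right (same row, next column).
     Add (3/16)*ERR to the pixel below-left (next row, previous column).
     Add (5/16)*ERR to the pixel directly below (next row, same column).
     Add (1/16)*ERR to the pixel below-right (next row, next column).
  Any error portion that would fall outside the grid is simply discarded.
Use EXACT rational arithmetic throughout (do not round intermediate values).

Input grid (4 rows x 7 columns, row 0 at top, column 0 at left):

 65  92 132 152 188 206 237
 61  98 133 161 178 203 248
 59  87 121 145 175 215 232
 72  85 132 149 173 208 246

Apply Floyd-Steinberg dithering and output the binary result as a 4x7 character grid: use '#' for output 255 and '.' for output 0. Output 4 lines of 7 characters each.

Answer: ..#.###
.#.####
..#.#.#
.#.####

Derivation:
(0,0): OLD=65 → NEW=0, ERR=65
(0,1): OLD=1927/16 → NEW=0, ERR=1927/16
(0,2): OLD=47281/256 → NEW=255, ERR=-17999/256
(0,3): OLD=496599/4096 → NEW=0, ERR=496599/4096
(0,4): OLD=15796961/65536 → NEW=255, ERR=-914719/65536
(0,5): OLD=209603623/1048576 → NEW=255, ERR=-57783257/1048576
(0,6): OLD=3571717393/16777216 → NEW=255, ERR=-706472687/16777216
(1,0): OLD=26597/256 → NEW=0, ERR=26597/256
(1,1): OLD=352195/2048 → NEW=255, ERR=-170045/2048
(1,2): OLD=6878847/65536 → NEW=0, ERR=6878847/65536
(1,3): OLD=62337171/262144 → NEW=255, ERR=-4509549/262144
(1,4): OLD=2740679129/16777216 → NEW=255, ERR=-1537510951/16777216
(1,5): OLD=18376787113/134217728 → NEW=255, ERR=-15848733527/134217728
(1,6): OLD=385979645639/2147483648 → NEW=255, ERR=-161628684601/2147483648
(2,0): OLD=2487057/32768 → NEW=0, ERR=2487057/32768
(2,1): OLD=126283083/1048576 → NEW=0, ERR=126283083/1048576
(2,2): OLD=3323154849/16777216 → NEW=255, ERR=-955035231/16777216
(2,3): OLD=13971645401/134217728 → NEW=0, ERR=13971645401/134217728
(2,4): OLD=181127814249/1073741824 → NEW=255, ERR=-92676350871/1073741824
(2,5): OLD=4140288699235/34359738368 → NEW=0, ERR=4140288699235/34359738368
(2,6): OLD=139537799165669/549755813888 → NEW=255, ERR=-649933375771/549755813888
(3,0): OLD=1984737921/16777216 → NEW=0, ERR=1984737921/16777216
(3,1): OLD=22610546669/134217728 → NEW=255, ERR=-11614973971/134217728
(3,2): OLD=111020392663/1073741824 → NEW=0, ERR=111020392663/1073741824
(3,3): OLD=889164441425/4294967296 → NEW=255, ERR=-206052219055/4294967296
(3,4): OLD=84738222716545/549755813888 → NEW=255, ERR=-55449509824895/549755813888
(3,5): OLD=861631892005267/4398046511104 → NEW=255, ERR=-259869968326253/4398046511104
(3,6): OLD=15995580907892813/70368744177664 → NEW=255, ERR=-1948448857411507/70368744177664
Row 0: ..#.###
Row 1: .#.####
Row 2: ..#.#.#
Row 3: .#.####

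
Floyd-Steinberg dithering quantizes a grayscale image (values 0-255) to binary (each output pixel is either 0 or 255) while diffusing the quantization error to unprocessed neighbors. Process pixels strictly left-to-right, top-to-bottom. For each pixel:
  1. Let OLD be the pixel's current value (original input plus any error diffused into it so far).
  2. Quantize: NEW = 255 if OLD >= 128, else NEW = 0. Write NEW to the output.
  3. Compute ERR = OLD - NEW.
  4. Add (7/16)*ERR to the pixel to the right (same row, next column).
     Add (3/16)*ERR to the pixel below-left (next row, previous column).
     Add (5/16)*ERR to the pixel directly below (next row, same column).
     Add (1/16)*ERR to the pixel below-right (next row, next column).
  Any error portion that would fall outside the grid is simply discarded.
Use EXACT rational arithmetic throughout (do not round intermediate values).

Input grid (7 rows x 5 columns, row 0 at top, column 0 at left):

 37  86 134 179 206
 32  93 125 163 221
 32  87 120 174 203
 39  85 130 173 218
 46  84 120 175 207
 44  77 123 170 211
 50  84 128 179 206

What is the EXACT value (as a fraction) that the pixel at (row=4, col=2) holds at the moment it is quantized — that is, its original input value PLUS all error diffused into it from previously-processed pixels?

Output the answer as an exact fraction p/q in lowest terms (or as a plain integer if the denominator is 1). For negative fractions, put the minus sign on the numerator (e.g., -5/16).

(0,0): OLD=37 → NEW=0, ERR=37
(0,1): OLD=1635/16 → NEW=0, ERR=1635/16
(0,2): OLD=45749/256 → NEW=255, ERR=-19531/256
(0,3): OLD=596467/4096 → NEW=255, ERR=-448013/4096
(0,4): OLD=10364325/65536 → NEW=255, ERR=-6347355/65536
(1,0): OLD=16057/256 → NEW=0, ERR=16057/256
(1,1): OLD=287503/2048 → NEW=255, ERR=-234737/2048
(1,2): OLD=2417723/65536 → NEW=0, ERR=2417723/65536
(1,3): OLD=31989727/262144 → NEW=0, ERR=31989727/262144
(1,4): OLD=995249341/4194304 → NEW=255, ERR=-74298179/4194304
(2,0): OLD=986645/32768 → NEW=0, ERR=986645/32768
(2,1): OLD=78844983/1048576 → NEW=0, ERR=78844983/1048576
(2,2): OLD=3022290021/16777216 → NEW=255, ERR=-1255900059/16777216
(2,3): OLD=47880540511/268435456 → NEW=255, ERR=-20570500769/268435456
(2,4): OLD=736866918873/4294967296 → NEW=255, ERR=-358349741607/4294967296
(3,0): OLD=1048709573/16777216 → NEW=0, ERR=1048709573/16777216
(3,1): OLD=16601520737/134217728 → NEW=0, ERR=16601520737/134217728
(3,2): OLD=648767847419/4294967296 → NEW=255, ERR=-446448813061/4294967296
(3,3): OLD=715141010307/8589934592 → NEW=0, ERR=715141010307/8589934592
(3,4): OLD=30725925488367/137438953472 → NEW=255, ERR=-4321007646993/137438953472
(4,0): OLD=190537192939/2147483648 → NEW=0, ERR=190537192939/2147483648
(4,1): OLD=10025323276395/68719476736 → NEW=255, ERR=-7498143291285/68719476736
(4,2): OLD=69401850113957/1099511627776 → NEW=0, ERR=69401850113957/1099511627776
Target (4,2): original=120, with diffused error = 69401850113957/1099511627776

Answer: 69401850113957/1099511627776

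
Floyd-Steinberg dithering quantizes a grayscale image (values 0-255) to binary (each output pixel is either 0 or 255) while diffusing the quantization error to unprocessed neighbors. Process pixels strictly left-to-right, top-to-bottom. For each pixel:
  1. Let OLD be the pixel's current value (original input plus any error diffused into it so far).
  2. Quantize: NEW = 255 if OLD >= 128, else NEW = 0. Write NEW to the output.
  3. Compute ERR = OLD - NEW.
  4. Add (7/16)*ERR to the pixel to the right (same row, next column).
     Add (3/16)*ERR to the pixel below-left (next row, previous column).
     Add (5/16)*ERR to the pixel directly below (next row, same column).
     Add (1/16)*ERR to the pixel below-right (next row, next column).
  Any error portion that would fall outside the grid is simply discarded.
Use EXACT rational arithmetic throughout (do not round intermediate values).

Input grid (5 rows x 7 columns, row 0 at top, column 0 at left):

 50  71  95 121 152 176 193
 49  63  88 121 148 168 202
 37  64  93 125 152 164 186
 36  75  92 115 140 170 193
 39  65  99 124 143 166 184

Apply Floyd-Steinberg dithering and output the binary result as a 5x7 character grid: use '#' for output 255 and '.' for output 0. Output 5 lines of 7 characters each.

(0,0): OLD=50 → NEW=0, ERR=50
(0,1): OLD=743/8 → NEW=0, ERR=743/8
(0,2): OLD=17361/128 → NEW=255, ERR=-15279/128
(0,3): OLD=140855/2048 → NEW=0, ERR=140855/2048
(0,4): OLD=5966721/32768 → NEW=255, ERR=-2389119/32768
(0,5): OLD=75550855/524288 → NEW=255, ERR=-58142585/524288
(0,6): OLD=1212003249/8388608 → NEW=255, ERR=-927091791/8388608
(1,0): OLD=10501/128 → NEW=0, ERR=10501/128
(1,1): OLD=111267/1024 → NEW=0, ERR=111267/1024
(1,2): OLD=3831775/32768 → NEW=0, ERR=3831775/32768
(1,3): OLD=22612723/131072 → NEW=255, ERR=-10810637/131072
(1,4): OLD=609317753/8388608 → NEW=0, ERR=609317753/8388608
(1,5): OLD=9384752969/67108864 → NEW=255, ERR=-7728007351/67108864
(1,6): OLD=118273874471/1073741824 → NEW=0, ERR=118273874471/1073741824
(2,0): OLD=1360049/16384 → NEW=0, ERR=1360049/16384
(2,1): OLD=84581419/524288 → NEW=255, ERR=-49112021/524288
(2,2): OLD=670139457/8388608 → NEW=0, ERR=670139457/8388608
(2,3): OLD=10408838009/67108864 → NEW=255, ERR=-6703922311/67108864
(2,4): OLD=55967471497/536870912 → NEW=0, ERR=55967471497/536870912
(2,5): OLD=3415616854851/17179869184 → NEW=255, ERR=-965249787069/17179869184
(2,6): OLD=51854082257925/274877906944 → NEW=255, ERR=-18239784012795/274877906944
(3,0): OLD=372261665/8388608 → NEW=0, ERR=372261665/8388608
(3,1): OLD=5724981517/67108864 → NEW=0, ERR=5724981517/67108864
(3,2): OLD=69633295543/536870912 → NEW=255, ERR=-67268787017/536870912
(3,3): OLD=114898854065/2147483648 → NEW=0, ERR=114898854065/2147483648
(3,4): OLD=49260084766497/274877906944 → NEW=255, ERR=-20833781504223/274877906944
(3,5): OLD=249273723380339/2199023255552 → NEW=0, ERR=249273723380339/2199023255552
(3,6): OLD=7682356543550317/35184372088832 → NEW=255, ERR=-1289658339101843/35184372088832
(4,0): OLD=73941342287/1073741824 → NEW=0, ERR=73941342287/1073741824
(4,1): OLD=1736316185347/17179869184 → NEW=0, ERR=1736316185347/17179869184
(4,2): OLD=32827287928077/274877906944 → NEW=0, ERR=32827287928077/274877906944
(4,3): OLD=375870543004831/2199023255552 → NEW=255, ERR=-184880387160929/2199023255552
(4,4): OLD=1884664417555565/17592186044416 → NEW=0, ERR=1884664417555565/17592186044416
(4,5): OLD=133241192934296749/562949953421312 → NEW=255, ERR=-10311045188137811/562949953421312
(4,6): OLD=1545788752612597195/9007199254740992 → NEW=255, ERR=-751047057346355765/9007199254740992
Row 0: ..#.###
Row 1: ...#.#.
Row 2: .#.#.##
Row 3: ..#.#.#
Row 4: ...#.##

Answer: ..#.###
...#.#.
.#.#.##
..#.#.#
...#.##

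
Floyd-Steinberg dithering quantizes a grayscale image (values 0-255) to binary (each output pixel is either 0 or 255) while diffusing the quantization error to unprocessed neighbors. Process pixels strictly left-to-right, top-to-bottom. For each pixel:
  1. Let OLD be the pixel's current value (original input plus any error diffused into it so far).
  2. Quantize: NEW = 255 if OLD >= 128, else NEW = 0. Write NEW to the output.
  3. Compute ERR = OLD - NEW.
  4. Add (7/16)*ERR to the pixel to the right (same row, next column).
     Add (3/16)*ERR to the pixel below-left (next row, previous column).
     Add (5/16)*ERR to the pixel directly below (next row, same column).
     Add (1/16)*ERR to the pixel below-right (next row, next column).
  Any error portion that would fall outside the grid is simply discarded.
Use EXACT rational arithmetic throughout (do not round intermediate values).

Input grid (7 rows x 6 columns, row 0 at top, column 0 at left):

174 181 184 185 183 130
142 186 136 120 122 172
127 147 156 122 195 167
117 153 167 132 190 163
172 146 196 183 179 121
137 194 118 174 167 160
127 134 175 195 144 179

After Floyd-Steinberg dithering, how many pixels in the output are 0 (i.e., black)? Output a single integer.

(0,0): OLD=174 → NEW=255, ERR=-81
(0,1): OLD=2329/16 → NEW=255, ERR=-1751/16
(0,2): OLD=34847/256 → NEW=255, ERR=-30433/256
(0,3): OLD=544729/4096 → NEW=255, ERR=-499751/4096
(0,4): OLD=8494831/65536 → NEW=255, ERR=-8216849/65536
(0,5): OLD=78796937/1048576 → NEW=0, ERR=78796937/1048576
(1,0): OLD=24619/256 → NEW=0, ERR=24619/256
(1,1): OLD=341037/2048 → NEW=255, ERR=-181203/2048
(1,2): OLD=1993905/65536 → NEW=0, ERR=1993905/65536
(1,3): OLD=16841245/262144 → NEW=0, ERR=16841245/262144
(1,4): OLD=1969481847/16777216 → NEW=0, ERR=1969481847/16777216
(1,5): OLD=64157512977/268435456 → NEW=255, ERR=-4293528303/268435456
(2,0): OLD=4602687/32768 → NEW=255, ERR=-3753153/32768
(2,1): OLD=84888229/1048576 → NEW=0, ERR=84888229/1048576
(2,2): OLD=3480294703/16777216 → NEW=255, ERR=-797895377/16777216
(2,3): OLD=19485970807/134217728 → NEW=255, ERR=-14739549833/134217728
(2,4): OLD=793088322789/4294967296 → NEW=255, ERR=-302128337691/4294967296
(2,5): OLD=9521959339667/68719476736 → NEW=255, ERR=-8001507228013/68719476736
(3,0): OLD=1617094479/16777216 → NEW=0, ERR=1617094479/16777216
(3,1): OLD=27433021987/134217728 → NEW=255, ERR=-6792498653/134217728
(3,2): OLD=122906753689/1073741824 → NEW=0, ERR=122906753689/1073741824
(3,3): OLD=9043385829579/68719476736 → NEW=255, ERR=-8480080738101/68719476736
(3,4): OLD=46912602948459/549755813888 → NEW=0, ERR=46912602948459/549755813888
(3,5): OLD=1403418666914149/8796093022208 → NEW=255, ERR=-839585053748891/8796093022208
(4,0): OLD=413673470657/2147483648 → NEW=255, ERR=-133934859583/2147483648
(4,1): OLD=4480006507853/34359738368 → NEW=255, ERR=-4281726775987/34359738368
(4,2): OLD=165972263836119/1099511627776 → NEW=255, ERR=-114403201246761/1099511627776
(4,3): OLD=2147473311821011/17592186044416 → NEW=0, ERR=2147473311821011/17592186044416
(4,4): OLD=65713939494260739/281474976710656 → NEW=255, ERR=-6062179566956541/281474976710656
(4,5): OLD=392185942052922677/4503599627370496 → NEW=0, ERR=392185942052922677/4503599627370496
(5,0): OLD=51756577408055/549755813888 → NEW=0, ERR=51756577408055/549755813888
(5,1): OLD=3040615640324775/17592186044416 → NEW=255, ERR=-1445391801001305/17592186044416
(5,2): OLD=9097112185632541/140737488355328 → NEW=0, ERR=9097112185632541/140737488355328
(5,3): OLD=1035310012486962319/4503599627370496 → NEW=255, ERR=-113107892492514161/4503599627370496
(5,4): OLD=1560399948189348719/9007199254740992 → NEW=255, ERR=-736435861769604241/9007199254740992
(5,5): OLD=21631248734136327291/144115188075855872 → NEW=255, ERR=-15118124225206920069/144115188075855872
(6,0): OLD=39692199024538197/281474976710656 → NEW=255, ERR=-32083920036679083/281474976710656
(6,1): OLD=344345606477507889/4503599627370496 → NEW=0, ERR=344345606477507889/4503599627370496
(6,2): OLD=3941673043286818505/18014398509481984 → NEW=255, ERR=-651998576631087415/18014398509481984
(6,3): OLD=46124590652459234757/288230376151711744 → NEW=255, ERR=-27374155266227259963/288230376151711744
(6,4): OLD=256686311436053933157/4611686018427387904 → NEW=0, ERR=256686311436053933157/4611686018427387904
(6,5): OLD=12208717899569271906723/73786976294838206464 → NEW=255, ERR=-6606961055614470741597/73786976294838206464
Output grid:
  Row 0: #####.  (1 black, running=1)
  Row 1: .#...#  (4 black, running=5)
  Row 2: #.####  (1 black, running=6)
  Row 3: .#.#.#  (3 black, running=9)
  Row 4: ###.#.  (2 black, running=11)
  Row 5: .#.###  (2 black, running=13)
  Row 6: #.##.#  (2 black, running=15)

Answer: 15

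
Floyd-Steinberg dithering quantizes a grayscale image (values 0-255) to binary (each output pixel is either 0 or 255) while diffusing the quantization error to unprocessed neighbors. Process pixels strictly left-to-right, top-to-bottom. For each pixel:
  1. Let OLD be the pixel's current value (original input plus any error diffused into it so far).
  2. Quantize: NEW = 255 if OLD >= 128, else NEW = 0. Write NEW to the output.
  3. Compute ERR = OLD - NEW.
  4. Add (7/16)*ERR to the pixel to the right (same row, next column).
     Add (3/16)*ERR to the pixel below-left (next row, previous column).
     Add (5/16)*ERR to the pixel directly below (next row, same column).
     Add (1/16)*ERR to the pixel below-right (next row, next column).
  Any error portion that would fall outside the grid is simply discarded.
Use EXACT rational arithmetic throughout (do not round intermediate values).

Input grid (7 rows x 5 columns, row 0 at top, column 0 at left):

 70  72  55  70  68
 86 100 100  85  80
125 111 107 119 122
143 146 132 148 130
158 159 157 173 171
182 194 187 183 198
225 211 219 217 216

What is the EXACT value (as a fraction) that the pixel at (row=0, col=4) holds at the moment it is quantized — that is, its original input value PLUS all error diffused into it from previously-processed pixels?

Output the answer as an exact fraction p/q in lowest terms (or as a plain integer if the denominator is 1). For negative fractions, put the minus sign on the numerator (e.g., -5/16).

Answer: 3858307/32768

Derivation:
(0,0): OLD=70 → NEW=0, ERR=70
(0,1): OLD=821/8 → NEW=0, ERR=821/8
(0,2): OLD=12787/128 → NEW=0, ERR=12787/128
(0,3): OLD=232869/2048 → NEW=0, ERR=232869/2048
(0,4): OLD=3858307/32768 → NEW=0, ERR=3858307/32768
Target (0,4): original=68, with diffused error = 3858307/32768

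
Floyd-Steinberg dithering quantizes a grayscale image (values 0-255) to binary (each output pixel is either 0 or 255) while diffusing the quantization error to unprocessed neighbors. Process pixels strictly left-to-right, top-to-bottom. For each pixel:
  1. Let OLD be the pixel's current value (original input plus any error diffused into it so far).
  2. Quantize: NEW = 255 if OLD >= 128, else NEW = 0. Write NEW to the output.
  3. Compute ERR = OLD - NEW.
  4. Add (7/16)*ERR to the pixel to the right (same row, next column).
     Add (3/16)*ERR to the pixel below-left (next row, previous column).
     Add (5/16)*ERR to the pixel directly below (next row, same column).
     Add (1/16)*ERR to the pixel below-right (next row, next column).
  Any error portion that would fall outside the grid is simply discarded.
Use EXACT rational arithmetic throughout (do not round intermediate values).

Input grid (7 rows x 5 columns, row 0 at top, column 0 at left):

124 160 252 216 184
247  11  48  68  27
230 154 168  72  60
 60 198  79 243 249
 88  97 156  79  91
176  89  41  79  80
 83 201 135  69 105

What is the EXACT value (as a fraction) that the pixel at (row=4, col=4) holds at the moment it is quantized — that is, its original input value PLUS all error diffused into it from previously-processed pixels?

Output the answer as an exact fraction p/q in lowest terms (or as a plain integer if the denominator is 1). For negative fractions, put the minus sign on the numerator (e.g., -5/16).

Answer: 9235052833053715/70368744177664

Derivation:
(0,0): OLD=124 → NEW=0, ERR=124
(0,1): OLD=857/4 → NEW=255, ERR=-163/4
(0,2): OLD=14987/64 → NEW=255, ERR=-1333/64
(0,3): OLD=211853/1024 → NEW=255, ERR=-49267/1024
(0,4): OLD=2669787/16384 → NEW=255, ERR=-1508133/16384
(1,0): OLD=17799/64 → NEW=255, ERR=1479/64
(1,1): OLD=6257/512 → NEW=0, ERR=6257/512
(1,2): OLD=577861/16384 → NEW=0, ERR=577861/16384
(1,3): OLD=3265953/65536 → NEW=0, ERR=3265953/65536
(1,4): OLD=17857475/1048576 → NEW=0, ERR=17857475/1048576
(2,0): OLD=1962091/8192 → NEW=255, ERR=-126869/8192
(2,1): OLD=41707337/262144 → NEW=255, ERR=-25139383/262144
(2,2): OLD=617291291/4194304 → NEW=255, ERR=-452256229/4194304
(2,3): OLD=3073371681/67108864 → NEW=0, ERR=3073371681/67108864
(2,4): OLD=94996839079/1073741824 → NEW=0, ERR=94996839079/1073741824
(3,0): OLD=155941051/4194304 → NEW=0, ERR=155941051/4194304
(3,1): OLD=5473133087/33554432 → NEW=255, ERR=-3083247073/33554432
(3,2): OLD=8264079749/1073741824 → NEW=0, ERR=8264079749/1073741824
(3,3): OLD=580954928381/2147483648 → NEW=255, ERR=33346598141/2147483648
(3,4): OLD=9837317325201/34359738368 → NEW=255, ERR=1075584041361/34359738368
(4,0): OLD=44232541077/536870912 → NEW=0, ERR=44232541077/536870912
(4,1): OLD=1857096502549/17179869184 → NEW=0, ERR=1857096502549/17179869184
(4,2): OLD=55763451235035/274877906944 → NEW=255, ERR=-14330415035685/274877906944
(4,3): OLD=296404213346069/4398046511104 → NEW=0, ERR=296404213346069/4398046511104
(4,4): OLD=9235052833053715/70368744177664 → NEW=255, ERR=-8708976932250605/70368744177664
Target (4,4): original=91, with diffused error = 9235052833053715/70368744177664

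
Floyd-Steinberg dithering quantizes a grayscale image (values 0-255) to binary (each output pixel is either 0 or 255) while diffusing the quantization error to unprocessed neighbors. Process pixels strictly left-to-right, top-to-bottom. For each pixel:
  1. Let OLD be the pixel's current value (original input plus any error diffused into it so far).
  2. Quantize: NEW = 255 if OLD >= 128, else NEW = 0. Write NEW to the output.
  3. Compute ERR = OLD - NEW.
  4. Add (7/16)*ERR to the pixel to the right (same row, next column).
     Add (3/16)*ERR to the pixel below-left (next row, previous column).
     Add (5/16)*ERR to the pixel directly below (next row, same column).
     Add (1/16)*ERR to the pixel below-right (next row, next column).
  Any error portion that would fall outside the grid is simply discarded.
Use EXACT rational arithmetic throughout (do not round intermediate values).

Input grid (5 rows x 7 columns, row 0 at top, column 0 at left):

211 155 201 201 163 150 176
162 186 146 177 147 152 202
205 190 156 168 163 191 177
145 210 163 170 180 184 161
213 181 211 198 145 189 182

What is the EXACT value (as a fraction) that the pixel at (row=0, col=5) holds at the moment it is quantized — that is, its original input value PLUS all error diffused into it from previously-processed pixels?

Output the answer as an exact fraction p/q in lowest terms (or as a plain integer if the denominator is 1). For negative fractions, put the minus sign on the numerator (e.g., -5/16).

(0,0): OLD=211 → NEW=255, ERR=-44
(0,1): OLD=543/4 → NEW=255, ERR=-477/4
(0,2): OLD=9525/64 → NEW=255, ERR=-6795/64
(0,3): OLD=158259/1024 → NEW=255, ERR=-102861/1024
(0,4): OLD=1950565/16384 → NEW=0, ERR=1950565/16384
(0,5): OLD=52975555/262144 → NEW=255, ERR=-13871165/262144
Target (0,5): original=150, with diffused error = 52975555/262144

Answer: 52975555/262144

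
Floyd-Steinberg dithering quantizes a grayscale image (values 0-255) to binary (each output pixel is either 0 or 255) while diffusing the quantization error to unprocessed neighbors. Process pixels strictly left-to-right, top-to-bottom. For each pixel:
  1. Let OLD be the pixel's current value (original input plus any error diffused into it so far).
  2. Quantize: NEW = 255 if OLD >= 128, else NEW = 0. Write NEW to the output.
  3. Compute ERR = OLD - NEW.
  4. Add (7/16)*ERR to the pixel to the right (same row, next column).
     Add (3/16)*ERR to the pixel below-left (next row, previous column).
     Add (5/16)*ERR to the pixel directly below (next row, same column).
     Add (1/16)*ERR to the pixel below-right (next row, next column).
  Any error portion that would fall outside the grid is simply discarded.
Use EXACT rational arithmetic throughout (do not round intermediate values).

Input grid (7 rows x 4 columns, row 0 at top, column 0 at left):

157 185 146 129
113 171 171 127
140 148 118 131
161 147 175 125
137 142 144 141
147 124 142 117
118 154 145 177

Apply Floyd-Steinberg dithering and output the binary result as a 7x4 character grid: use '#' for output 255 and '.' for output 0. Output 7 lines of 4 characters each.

(0,0): OLD=157 → NEW=255, ERR=-98
(0,1): OLD=1137/8 → NEW=255, ERR=-903/8
(0,2): OLD=12367/128 → NEW=0, ERR=12367/128
(0,3): OLD=350761/2048 → NEW=255, ERR=-171479/2048
(1,0): OLD=7835/128 → NEW=0, ERR=7835/128
(1,1): OLD=178685/1024 → NEW=255, ERR=-82435/1024
(1,2): OLD=4692993/32768 → NEW=255, ERR=-3662847/32768
(1,3): OLD=30392279/524288 → NEW=0, ERR=30392279/524288
(2,0): OLD=2359855/16384 → NEW=255, ERR=-1818065/16384
(2,1): OLD=29969333/524288 → NEW=0, ERR=29969333/524288
(2,2): OLD=119447929/1048576 → NEW=0, ERR=119447929/1048576
(2,3): OLD=3220662485/16777216 → NEW=255, ERR=-1057527595/16777216
(3,0): OLD=1149583487/8388608 → NEW=255, ERR=-989511553/8388608
(3,1): OLD=17136872801/134217728 → NEW=0, ERR=17136872801/134217728
(3,2): OLD=554505909535/2147483648 → NEW=255, ERR=6897579295/2147483648
(3,3): OLD=3911062048857/34359738368 → NEW=0, ERR=3911062048857/34359738368
(4,0): OLD=266454953939/2147483648 → NEW=0, ERR=266454953939/2147483648
(4,1): OLD=3941297565113/17179869184 → NEW=255, ERR=-439569076807/17179869184
(4,2): OLD=89682902051801/549755813888 → NEW=255, ERR=-50504830489639/549755813888
(4,3): OLD=1201366046911935/8796093022208 → NEW=255, ERR=-1041637673751105/8796093022208
(5,0): OLD=49746543247907/274877906944 → NEW=255, ERR=-20347323022813/274877906944
(5,1): OLD=652219936884757/8796093022208 → NEW=0, ERR=652219936884757/8796093022208
(5,2): OLD=536247002403133/4398046511104 → NEW=0, ERR=536247002403133/4398046511104
(5,3): OLD=17957478514627489/140737488355328 → NEW=0, ERR=17957478514627489/140737488355328
(6,0): OLD=15308111752932895/140737488355328 → NEW=0, ERR=15308111752932895/140737488355328
(6,1): OLD=547173431371859529/2251799813685248 → NEW=255, ERR=-27035521117878711/2251799813685248
(6,2): OLD=7436646518621262127/36028797018963968 → NEW=255, ERR=-1750696721214549713/36028797018963968
(6,3): OLD=117157184051613760841/576460752303423488 → NEW=255, ERR=-29840307785759228599/576460752303423488
Row 0: ##.#
Row 1: .##.
Row 2: #..#
Row 3: #.#.
Row 4: .###
Row 5: #...
Row 6: .###

Answer: ##.#
.##.
#..#
#.#.
.###
#...
.###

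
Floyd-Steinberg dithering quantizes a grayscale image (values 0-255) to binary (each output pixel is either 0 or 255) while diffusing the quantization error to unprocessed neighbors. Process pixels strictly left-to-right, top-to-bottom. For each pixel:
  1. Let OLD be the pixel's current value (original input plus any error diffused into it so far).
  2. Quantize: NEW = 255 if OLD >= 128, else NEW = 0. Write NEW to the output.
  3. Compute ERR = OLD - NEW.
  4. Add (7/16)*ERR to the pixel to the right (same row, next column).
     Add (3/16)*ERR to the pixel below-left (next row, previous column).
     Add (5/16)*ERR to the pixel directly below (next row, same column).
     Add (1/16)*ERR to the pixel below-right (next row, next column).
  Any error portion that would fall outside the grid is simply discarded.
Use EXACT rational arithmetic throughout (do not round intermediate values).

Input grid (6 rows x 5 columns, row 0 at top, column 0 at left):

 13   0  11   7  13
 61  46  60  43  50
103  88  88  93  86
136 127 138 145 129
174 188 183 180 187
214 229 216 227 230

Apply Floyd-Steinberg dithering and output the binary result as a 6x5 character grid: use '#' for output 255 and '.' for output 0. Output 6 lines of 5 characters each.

Answer: .....
.....
#.#.#
.#.#.
#####
##.##

Derivation:
(0,0): OLD=13 → NEW=0, ERR=13
(0,1): OLD=91/16 → NEW=0, ERR=91/16
(0,2): OLD=3453/256 → NEW=0, ERR=3453/256
(0,3): OLD=52843/4096 → NEW=0, ERR=52843/4096
(0,4): OLD=1221869/65536 → NEW=0, ERR=1221869/65536
(1,0): OLD=16929/256 → NEW=0, ERR=16929/256
(1,1): OLD=163943/2048 → NEW=0, ERR=163943/2048
(1,2): OLD=6685427/65536 → NEW=0, ERR=6685427/65536
(1,3): OLD=25165943/262144 → NEW=0, ERR=25165943/262144
(1,4): OLD=413696133/4194304 → NEW=0, ERR=413696133/4194304
(2,0): OLD=4544093/32768 → NEW=255, ERR=-3811747/32768
(2,1): OLD=89531215/1048576 → NEW=0, ERR=89531215/1048576
(2,2): OLD=3023877805/16777216 → NEW=255, ERR=-1254312275/16777216
(2,3): OLD=30913236151/268435456 → NEW=0, ERR=30913236151/268435456
(2,4): OLD=743912528705/4294967296 → NEW=255, ERR=-351304131775/4294967296
(3,0): OLD=1940415501/16777216 → NEW=0, ERR=1940415501/16777216
(3,1): OLD=24561078665/134217728 → NEW=255, ERR=-9664441975/134217728
(3,2): OLD=472718016691/4294967296 → NEW=0, ERR=472718016691/4294967296
(3,3): OLD=1796424099739/8589934592 → NEW=255, ERR=-394009221221/8589934592
(3,4): OLD=12447742688423/137438953472 → NEW=0, ERR=12447742688423/137438953472
(4,0): OLD=422285448867/2147483648 → NEW=255, ERR=-125322881373/2147483648
(4,1): OLD=11533330989475/68719476736 → NEW=255, ERR=-5990135578205/68719476736
(4,2): OLD=182692704570349/1099511627776 → NEW=255, ERR=-97682760512531/1099511627776
(4,3): OLD=2650409899620771/17592186044416 → NEW=255, ERR=-1835597541705309/17592186044416
(4,4): OLD=46946262288485621/281474976710656 → NEW=255, ERR=-24829856772731659/281474976710656
(5,0): OLD=197273420589769/1099511627776 → NEW=255, ERR=-83102044493111/1099511627776
(5,1): OLD=1305235924831259/8796093022208 → NEW=255, ERR=-937767795831781/8796093022208
(5,2): OLD=32814957653717875/281474976710656 → NEW=0, ERR=32814957653717875/281474976710656
(5,3): OLD=251419414660825021/1125899906842624 → NEW=255, ERR=-35685061584044099/1125899906842624
(5,4): OLD=3279440847968774671/18014398509481984 → NEW=255, ERR=-1314230771949131249/18014398509481984
Row 0: .....
Row 1: .....
Row 2: #.#.#
Row 3: .#.#.
Row 4: #####
Row 5: ##.##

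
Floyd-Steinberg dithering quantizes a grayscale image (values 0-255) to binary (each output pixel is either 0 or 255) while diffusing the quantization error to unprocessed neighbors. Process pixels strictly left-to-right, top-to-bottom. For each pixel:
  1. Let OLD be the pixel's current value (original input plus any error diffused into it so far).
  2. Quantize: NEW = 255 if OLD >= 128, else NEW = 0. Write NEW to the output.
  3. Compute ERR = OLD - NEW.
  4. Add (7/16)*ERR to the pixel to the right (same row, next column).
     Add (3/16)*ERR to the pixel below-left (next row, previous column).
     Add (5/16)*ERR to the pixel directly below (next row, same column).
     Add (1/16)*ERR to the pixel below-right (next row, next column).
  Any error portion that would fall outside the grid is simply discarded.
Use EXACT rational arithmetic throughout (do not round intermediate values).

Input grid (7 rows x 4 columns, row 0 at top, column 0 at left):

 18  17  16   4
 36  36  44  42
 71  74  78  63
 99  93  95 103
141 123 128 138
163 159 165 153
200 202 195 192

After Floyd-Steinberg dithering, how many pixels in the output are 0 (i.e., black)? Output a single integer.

(0,0): OLD=18 → NEW=0, ERR=18
(0,1): OLD=199/8 → NEW=0, ERR=199/8
(0,2): OLD=3441/128 → NEW=0, ERR=3441/128
(0,3): OLD=32279/2048 → NEW=0, ERR=32279/2048
(1,0): OLD=5925/128 → NEW=0, ERR=5925/128
(1,1): OLD=71875/1024 → NEW=0, ERR=71875/1024
(1,2): OLD=2871103/32768 → NEW=0, ERR=2871103/32768
(1,3): OLD=45581033/524288 → NEW=0, ERR=45581033/524288
(2,0): OLD=1615889/16384 → NEW=0, ERR=1615889/16384
(2,1): OLD=83049867/524288 → NEW=255, ERR=-50643573/524288
(2,2): OLD=87879719/1048576 → NEW=0, ERR=87879719/1048576
(2,3): OLD=2219808267/16777216 → NEW=255, ERR=-2058381813/16777216
(3,0): OLD=937083713/8388608 → NEW=0, ERR=937083713/8388608
(3,1): OLD=17926797279/134217728 → NEW=255, ERR=-16298723361/134217728
(3,2): OLD=83796984993/2147483648 → NEW=0, ERR=83796984993/2147483648
(3,3): OLD=2988245251047/34359738368 → NEW=0, ERR=2988245251047/34359738368
(4,0): OLD=328865721325/2147483648 → NEW=255, ERR=-218742608915/2147483648
(4,1): OLD=941218036743/17179869184 → NEW=0, ERR=941218036743/17179869184
(4,2): OLD=95041818064231/549755813888 → NEW=255, ERR=-45145914477209/549755813888
(4,3): OLD=1158351083966209/8796093022208 → NEW=255, ERR=-1084652636696831/8796093022208
(5,0): OLD=38879048585501/274877906944 → NEW=255, ERR=-31214817685219/274877906944
(5,1): OLD=920730377503019/8796093022208 → NEW=0, ERR=920730377503019/8796093022208
(5,2): OLD=727595962115483/4398046511104 → NEW=255, ERR=-393905898216037/4398046511104
(5,3): OLD=9872555328221167/140737488355328 → NEW=0, ERR=9872555328221167/140737488355328
(6,0): OLD=25915317973939617/140737488355328 → NEW=255, ERR=-9972741556669023/140737488355328
(6,1): OLD=404915848784406775/2251799813685248 → NEW=255, ERR=-169293103705331465/2251799813685248
(6,2): OLD=5541754225722987665/36028797018963968 → NEW=255, ERR=-3645589014112824175/36028797018963968
(6,3): OLD=94571335045404859127/576460752303423488 → NEW=255, ERR=-52426156791968130313/576460752303423488
Output grid:
  Row 0: ....  (4 black, running=4)
  Row 1: ....  (4 black, running=8)
  Row 2: .#.#  (2 black, running=10)
  Row 3: .#..  (3 black, running=13)
  Row 4: #.##  (1 black, running=14)
  Row 5: #.#.  (2 black, running=16)
  Row 6: ####  (0 black, running=16)

Answer: 16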